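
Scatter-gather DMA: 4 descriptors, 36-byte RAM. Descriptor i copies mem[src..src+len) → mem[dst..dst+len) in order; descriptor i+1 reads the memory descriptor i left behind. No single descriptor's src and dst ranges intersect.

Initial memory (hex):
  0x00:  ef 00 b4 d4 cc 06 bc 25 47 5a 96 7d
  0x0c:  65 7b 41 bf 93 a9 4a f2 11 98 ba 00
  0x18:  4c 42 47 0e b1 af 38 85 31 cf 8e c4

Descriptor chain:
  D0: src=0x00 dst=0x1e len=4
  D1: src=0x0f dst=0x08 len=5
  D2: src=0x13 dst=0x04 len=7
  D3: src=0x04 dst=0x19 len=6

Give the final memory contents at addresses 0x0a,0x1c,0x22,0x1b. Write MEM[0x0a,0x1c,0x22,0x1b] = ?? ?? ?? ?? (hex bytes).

MEM[0x0a,0x1c,0x22,0x1b] = 42 ba 8e 98

[0] 0x00->0x1e len=4 : ef 00 b4 d4
[1] 0x0f->0x08 len=5 : bf 93 a9 4a f2
[2] 0x13->0x04 len=7 : f2 11 98 ba 00 4c 42
[3] 0x04->0x19 len=6 : f2 11 98 ba 00 4c
query mem[0x0a]=0x42, mem[0x1c]=0xba, mem[0x22]=0x8e, mem[0x1b]=0x98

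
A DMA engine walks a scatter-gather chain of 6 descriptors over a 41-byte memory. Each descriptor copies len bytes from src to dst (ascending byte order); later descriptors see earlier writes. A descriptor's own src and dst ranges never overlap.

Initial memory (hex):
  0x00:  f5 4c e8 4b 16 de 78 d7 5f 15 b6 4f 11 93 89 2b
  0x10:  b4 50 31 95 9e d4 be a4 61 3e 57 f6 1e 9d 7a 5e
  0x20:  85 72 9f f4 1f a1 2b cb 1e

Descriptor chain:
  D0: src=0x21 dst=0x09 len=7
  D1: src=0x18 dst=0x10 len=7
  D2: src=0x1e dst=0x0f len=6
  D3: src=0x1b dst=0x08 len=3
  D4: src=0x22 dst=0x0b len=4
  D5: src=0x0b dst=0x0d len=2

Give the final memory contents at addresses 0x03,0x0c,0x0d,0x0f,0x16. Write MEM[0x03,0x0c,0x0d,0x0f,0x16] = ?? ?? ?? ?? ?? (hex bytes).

MEM[0x03,0x0c,0x0d,0x0f,0x16] = 4b f4 9f 7a 7a

[0] 0x21->0x09 len=7 : 72 9f f4 1f a1 2b cb
[1] 0x18->0x10 len=7 : 61 3e 57 f6 1e 9d 7a
[2] 0x1e->0x0f len=6 : 7a 5e 85 72 9f f4
[3] 0x1b->0x08 len=3 : f6 1e 9d
[4] 0x22->0x0b len=4 : 9f f4 1f a1
[5] 0x0b->0x0d len=2 : 9f f4
query mem[0x03]=0x4b, mem[0x0c]=0xf4, mem[0x0d]=0x9f, mem[0x0f]=0x7a, mem[0x16]=0x7a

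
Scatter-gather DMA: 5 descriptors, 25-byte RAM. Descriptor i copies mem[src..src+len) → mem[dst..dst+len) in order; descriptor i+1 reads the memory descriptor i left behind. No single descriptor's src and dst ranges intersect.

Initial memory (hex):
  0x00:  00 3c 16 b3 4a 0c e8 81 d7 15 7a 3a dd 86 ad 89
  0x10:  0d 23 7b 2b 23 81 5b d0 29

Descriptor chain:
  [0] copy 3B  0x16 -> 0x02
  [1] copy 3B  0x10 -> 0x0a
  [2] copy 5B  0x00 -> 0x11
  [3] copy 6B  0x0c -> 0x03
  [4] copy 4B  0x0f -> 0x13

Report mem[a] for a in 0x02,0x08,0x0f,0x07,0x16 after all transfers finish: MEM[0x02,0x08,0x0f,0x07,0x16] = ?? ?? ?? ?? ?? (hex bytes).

[0] 0x16->0x02 len=3 : 5b d0 29
[1] 0x10->0x0a len=3 : 0d 23 7b
[2] 0x00->0x11 len=5 : 00 3c 5b d0 29
[3] 0x0c->0x03 len=6 : 7b 86 ad 89 0d 00
[4] 0x0f->0x13 len=4 : 89 0d 00 3c
query mem[0x02]=0x5b, mem[0x08]=0x00, mem[0x0f]=0x89, mem[0x07]=0x0d, mem[0x16]=0x3c

MEM[0x02,0x08,0x0f,0x07,0x16] = 5b 00 89 0d 3c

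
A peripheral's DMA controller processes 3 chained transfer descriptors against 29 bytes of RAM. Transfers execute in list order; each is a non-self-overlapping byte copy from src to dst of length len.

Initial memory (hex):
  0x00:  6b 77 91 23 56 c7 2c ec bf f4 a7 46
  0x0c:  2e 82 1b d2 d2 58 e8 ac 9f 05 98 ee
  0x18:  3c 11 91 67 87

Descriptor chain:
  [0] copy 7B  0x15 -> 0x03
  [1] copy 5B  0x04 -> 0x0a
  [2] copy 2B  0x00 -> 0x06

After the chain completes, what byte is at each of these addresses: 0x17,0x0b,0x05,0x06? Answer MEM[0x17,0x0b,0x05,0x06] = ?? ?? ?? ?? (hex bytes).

MEM[0x17,0x0b,0x05,0x06] = ee ee ee 6b

#0 dst[0x03+7] := {0x05,0x98,0xee,0x3c,0x11,0x91,0x67}
#1 dst[0x0a+5] := {0x98,0xee,0x3c,0x11,0x91}
#2 dst[0x06+2] := {0x6b,0x77}
query mem[0x17]=0xee, mem[0x0b]=0xee, mem[0x05]=0xee, mem[0x06]=0x6b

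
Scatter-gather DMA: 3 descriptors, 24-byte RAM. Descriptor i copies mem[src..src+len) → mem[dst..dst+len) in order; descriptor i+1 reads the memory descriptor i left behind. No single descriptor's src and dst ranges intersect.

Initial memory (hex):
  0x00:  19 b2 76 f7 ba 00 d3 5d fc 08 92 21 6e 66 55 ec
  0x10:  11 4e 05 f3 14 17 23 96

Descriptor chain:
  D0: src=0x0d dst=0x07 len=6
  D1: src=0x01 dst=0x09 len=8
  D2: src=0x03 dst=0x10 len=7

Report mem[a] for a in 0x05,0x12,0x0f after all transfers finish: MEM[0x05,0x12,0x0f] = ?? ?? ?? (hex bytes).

[0] 0x0d->0x07 len=6 : 66 55 ec 11 4e 05
[1] 0x01->0x09 len=8 : b2 76 f7 ba 00 d3 66 55
[2] 0x03->0x10 len=7 : f7 ba 00 d3 66 55 b2
query mem[0x05]=0x00, mem[0x12]=0x00, mem[0x0f]=0x66

MEM[0x05,0x12,0x0f] = 00 00 66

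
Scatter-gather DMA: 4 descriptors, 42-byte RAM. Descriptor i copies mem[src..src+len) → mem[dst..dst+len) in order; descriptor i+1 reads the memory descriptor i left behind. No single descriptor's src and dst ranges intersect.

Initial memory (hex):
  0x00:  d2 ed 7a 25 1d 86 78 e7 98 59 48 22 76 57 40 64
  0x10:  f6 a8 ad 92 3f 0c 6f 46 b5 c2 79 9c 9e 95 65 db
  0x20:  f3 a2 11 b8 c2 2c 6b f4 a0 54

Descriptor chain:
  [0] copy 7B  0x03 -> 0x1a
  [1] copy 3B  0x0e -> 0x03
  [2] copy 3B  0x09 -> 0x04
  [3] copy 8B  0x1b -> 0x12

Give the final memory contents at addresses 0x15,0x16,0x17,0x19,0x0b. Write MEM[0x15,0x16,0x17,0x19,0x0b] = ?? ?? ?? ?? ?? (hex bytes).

#0 dst[0x1a+7] := {0x25,0x1d,0x86,0x78,0xe7,0x98,0x59}
#1 dst[0x03+3] := {0x40,0x64,0xf6}
#2 dst[0x04+3] := {0x59,0x48,0x22}
#3 dst[0x12+8] := {0x1d,0x86,0x78,0xe7,0x98,0x59,0xa2,0x11}
query mem[0x15]=0xe7, mem[0x16]=0x98, mem[0x17]=0x59, mem[0x19]=0x11, mem[0x0b]=0x22

MEM[0x15,0x16,0x17,0x19,0x0b] = e7 98 59 11 22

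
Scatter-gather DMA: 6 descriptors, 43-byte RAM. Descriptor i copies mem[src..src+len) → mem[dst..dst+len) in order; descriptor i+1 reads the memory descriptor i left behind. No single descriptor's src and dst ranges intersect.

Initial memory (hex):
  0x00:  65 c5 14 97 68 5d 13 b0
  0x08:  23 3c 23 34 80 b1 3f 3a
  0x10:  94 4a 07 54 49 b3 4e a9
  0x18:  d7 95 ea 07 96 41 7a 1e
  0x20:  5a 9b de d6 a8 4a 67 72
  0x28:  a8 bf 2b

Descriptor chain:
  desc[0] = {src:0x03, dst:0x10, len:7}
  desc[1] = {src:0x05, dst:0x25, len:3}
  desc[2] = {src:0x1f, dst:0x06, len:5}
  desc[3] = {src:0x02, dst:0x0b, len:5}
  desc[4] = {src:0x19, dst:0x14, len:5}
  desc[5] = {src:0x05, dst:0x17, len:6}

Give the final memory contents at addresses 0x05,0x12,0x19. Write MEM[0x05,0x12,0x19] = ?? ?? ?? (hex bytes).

MEM[0x05,0x12,0x19] = 5d 5d 5a

  after D0: wrote 7B at 0x10 = 97685d13b0233c
  after D1: wrote 3B at 0x25 = 5d13b0
  after D2: wrote 5B at 0x06 = 1e5a9bded6
  after D3: wrote 5B at 0x0b = 1497685d1e
  after D4: wrote 5B at 0x14 = 95ea079641
  after D5: wrote 6B at 0x17 = 5d1e5a9bded6
query mem[0x05]=0x5d, mem[0x12]=0x5d, mem[0x19]=0x5a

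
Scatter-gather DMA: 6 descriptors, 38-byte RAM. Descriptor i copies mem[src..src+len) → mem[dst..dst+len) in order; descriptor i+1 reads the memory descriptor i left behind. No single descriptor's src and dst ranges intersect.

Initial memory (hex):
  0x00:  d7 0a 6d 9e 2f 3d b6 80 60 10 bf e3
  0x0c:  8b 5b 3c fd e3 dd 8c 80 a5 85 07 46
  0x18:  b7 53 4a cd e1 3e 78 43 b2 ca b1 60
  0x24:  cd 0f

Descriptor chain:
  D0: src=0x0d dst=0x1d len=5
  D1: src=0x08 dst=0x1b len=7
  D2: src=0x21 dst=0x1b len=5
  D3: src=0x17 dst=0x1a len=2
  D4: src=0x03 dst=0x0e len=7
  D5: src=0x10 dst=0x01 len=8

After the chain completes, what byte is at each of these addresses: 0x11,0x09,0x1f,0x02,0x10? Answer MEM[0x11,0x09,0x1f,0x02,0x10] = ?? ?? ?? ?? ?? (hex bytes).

MEM[0x11,0x09,0x1f,0x02,0x10] = b6 10 0f b6 3d

D0: mem[0x1d..0x21] <- [5b 3c fd e3 dd]
D1: mem[0x1b..0x21] <- [60 10 bf e3 8b 5b 3c]
D2: mem[0x1b..0x1f] <- [3c b1 60 cd 0f]
D3: mem[0x1a..0x1b] <- [46 b7]
D4: mem[0x0e..0x14] <- [9e 2f 3d b6 80 60 10]
D5: mem[0x01..0x08] <- [3d b6 80 60 10 85 07 46]
query mem[0x11]=0xb6, mem[0x09]=0x10, mem[0x1f]=0x0f, mem[0x02]=0xb6, mem[0x10]=0x3d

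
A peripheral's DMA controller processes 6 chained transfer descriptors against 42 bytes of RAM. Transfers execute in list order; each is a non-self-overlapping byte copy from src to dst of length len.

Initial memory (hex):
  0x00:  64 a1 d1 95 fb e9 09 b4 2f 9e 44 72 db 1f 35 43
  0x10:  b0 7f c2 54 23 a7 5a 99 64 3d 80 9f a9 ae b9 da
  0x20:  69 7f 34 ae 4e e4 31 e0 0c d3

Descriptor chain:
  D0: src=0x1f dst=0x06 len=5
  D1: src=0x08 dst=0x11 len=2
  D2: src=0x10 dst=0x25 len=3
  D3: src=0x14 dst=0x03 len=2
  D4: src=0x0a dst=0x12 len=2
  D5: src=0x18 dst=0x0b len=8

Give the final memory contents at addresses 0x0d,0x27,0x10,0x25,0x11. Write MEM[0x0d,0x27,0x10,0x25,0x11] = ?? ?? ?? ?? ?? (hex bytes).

MEM[0x0d,0x27,0x10,0x25,0x11] = 80 34 ae b0 b9

  after D0: wrote 5B at 0x06 = da697f34ae
  after D1: wrote 2B at 0x11 = 7f34
  after D2: wrote 3B at 0x25 = b07f34
  after D3: wrote 2B at 0x03 = 23a7
  after D4: wrote 2B at 0x12 = ae72
  after D5: wrote 8B at 0x0b = 643d809fa9aeb9da
query mem[0x0d]=0x80, mem[0x27]=0x34, mem[0x10]=0xae, mem[0x25]=0xb0, mem[0x11]=0xb9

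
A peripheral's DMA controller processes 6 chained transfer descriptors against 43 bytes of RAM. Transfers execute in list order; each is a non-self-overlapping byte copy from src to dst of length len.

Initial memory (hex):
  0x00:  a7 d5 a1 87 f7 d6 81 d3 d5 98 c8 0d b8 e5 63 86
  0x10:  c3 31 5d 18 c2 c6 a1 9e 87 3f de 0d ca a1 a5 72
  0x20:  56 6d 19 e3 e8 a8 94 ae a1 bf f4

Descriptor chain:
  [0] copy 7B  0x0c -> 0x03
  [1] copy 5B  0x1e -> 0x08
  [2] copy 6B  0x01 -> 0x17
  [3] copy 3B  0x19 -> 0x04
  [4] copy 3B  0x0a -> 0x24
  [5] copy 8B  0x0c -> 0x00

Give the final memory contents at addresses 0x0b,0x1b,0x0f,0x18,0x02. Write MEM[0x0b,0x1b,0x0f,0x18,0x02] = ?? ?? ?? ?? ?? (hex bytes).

#0 dst[0x03+7] := {0xb8,0xe5,0x63,0x86,0xc3,0x31,0x5d}
#1 dst[0x08+5] := {0xa5,0x72,0x56,0x6d,0x19}
#2 dst[0x17+6] := {0xd5,0xa1,0xb8,0xe5,0x63,0x86}
#3 dst[0x04+3] := {0xb8,0xe5,0x63}
#4 dst[0x24+3] := {0x56,0x6d,0x19}
#5 dst[0x00+8] := {0x19,0xe5,0x63,0x86,0xc3,0x31,0x5d,0x18}
query mem[0x0b]=0x6d, mem[0x1b]=0x63, mem[0x0f]=0x86, mem[0x18]=0xa1, mem[0x02]=0x63

MEM[0x0b,0x1b,0x0f,0x18,0x02] = 6d 63 86 a1 63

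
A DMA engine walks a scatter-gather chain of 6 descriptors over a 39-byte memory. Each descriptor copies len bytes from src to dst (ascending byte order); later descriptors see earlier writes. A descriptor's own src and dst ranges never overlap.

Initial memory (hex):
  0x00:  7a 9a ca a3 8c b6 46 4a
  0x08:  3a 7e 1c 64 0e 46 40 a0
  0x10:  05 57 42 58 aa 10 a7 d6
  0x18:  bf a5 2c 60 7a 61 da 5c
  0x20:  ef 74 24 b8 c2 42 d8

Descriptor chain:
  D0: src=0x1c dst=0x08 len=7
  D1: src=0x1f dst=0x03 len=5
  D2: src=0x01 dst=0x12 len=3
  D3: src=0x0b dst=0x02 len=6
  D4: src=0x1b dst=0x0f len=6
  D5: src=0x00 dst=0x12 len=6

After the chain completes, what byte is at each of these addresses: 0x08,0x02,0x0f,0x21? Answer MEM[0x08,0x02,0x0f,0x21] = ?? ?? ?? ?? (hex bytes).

MEM[0x08,0x02,0x0f,0x21] = 7a 5c 60 74

[0] 0x1c->0x08 len=7 : 7a 61 da 5c ef 74 24
[1] 0x1f->0x03 len=5 : 5c ef 74 24 b8
[2] 0x01->0x12 len=3 : 9a ca 5c
[3] 0x0b->0x02 len=6 : 5c ef 74 24 a0 05
[4] 0x1b->0x0f len=6 : 60 7a 61 da 5c ef
[5] 0x00->0x12 len=6 : 7a 9a 5c ef 74 24
query mem[0x08]=0x7a, mem[0x02]=0x5c, mem[0x0f]=0x60, mem[0x21]=0x74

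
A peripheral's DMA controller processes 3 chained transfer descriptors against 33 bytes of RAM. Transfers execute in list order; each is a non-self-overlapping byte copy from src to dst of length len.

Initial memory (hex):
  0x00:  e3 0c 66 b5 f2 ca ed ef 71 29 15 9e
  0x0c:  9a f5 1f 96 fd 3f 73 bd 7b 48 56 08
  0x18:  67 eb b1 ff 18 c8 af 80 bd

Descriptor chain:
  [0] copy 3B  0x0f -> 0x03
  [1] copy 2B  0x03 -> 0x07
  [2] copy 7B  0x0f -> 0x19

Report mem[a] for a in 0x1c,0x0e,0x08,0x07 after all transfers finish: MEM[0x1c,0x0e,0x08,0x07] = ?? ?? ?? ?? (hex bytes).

[0] 0x0f->0x03 len=3 : 96 fd 3f
[1] 0x03->0x07 len=2 : 96 fd
[2] 0x0f->0x19 len=7 : 96 fd 3f 73 bd 7b 48
query mem[0x1c]=0x73, mem[0x0e]=0x1f, mem[0x08]=0xfd, mem[0x07]=0x96

MEM[0x1c,0x0e,0x08,0x07] = 73 1f fd 96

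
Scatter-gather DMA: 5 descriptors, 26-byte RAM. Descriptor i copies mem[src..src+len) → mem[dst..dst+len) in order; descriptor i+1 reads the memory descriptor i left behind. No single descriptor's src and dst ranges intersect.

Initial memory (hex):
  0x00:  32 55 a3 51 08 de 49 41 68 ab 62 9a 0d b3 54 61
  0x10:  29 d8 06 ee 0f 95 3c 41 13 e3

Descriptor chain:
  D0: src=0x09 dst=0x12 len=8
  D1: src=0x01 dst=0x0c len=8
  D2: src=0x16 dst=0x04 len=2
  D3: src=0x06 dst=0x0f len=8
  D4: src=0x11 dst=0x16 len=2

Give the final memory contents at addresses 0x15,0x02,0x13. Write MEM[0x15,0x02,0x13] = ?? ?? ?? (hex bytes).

D0: mem[0x12..0x19] <- [ab 62 9a 0d b3 54 61 29]
D1: mem[0x0c..0x13] <- [55 a3 51 08 de 49 41 68]
D2: mem[0x04..0x05] <- [b3 54]
D3: mem[0x0f..0x16] <- [49 41 68 ab 62 9a 55 a3]
D4: mem[0x16..0x17] <- [68 ab]
query mem[0x15]=0x55, mem[0x02]=0xa3, mem[0x13]=0x62

MEM[0x15,0x02,0x13] = 55 a3 62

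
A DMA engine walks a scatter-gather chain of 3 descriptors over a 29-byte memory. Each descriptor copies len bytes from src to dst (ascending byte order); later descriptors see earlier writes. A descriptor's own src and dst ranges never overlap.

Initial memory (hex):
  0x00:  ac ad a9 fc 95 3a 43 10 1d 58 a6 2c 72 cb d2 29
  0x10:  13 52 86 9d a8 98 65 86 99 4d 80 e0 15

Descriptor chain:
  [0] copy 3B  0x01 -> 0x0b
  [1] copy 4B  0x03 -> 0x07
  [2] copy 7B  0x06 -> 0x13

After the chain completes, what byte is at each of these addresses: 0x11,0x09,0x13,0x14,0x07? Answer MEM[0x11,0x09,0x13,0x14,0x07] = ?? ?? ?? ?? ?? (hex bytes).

  after D0: wrote 3B at 0x0b = ada9fc
  after D1: wrote 4B at 0x07 = fc953a43
  after D2: wrote 7B at 0x13 = 43fc953a43ada9
query mem[0x11]=0x52, mem[0x09]=0x3a, mem[0x13]=0x43, mem[0x14]=0xfc, mem[0x07]=0xfc

MEM[0x11,0x09,0x13,0x14,0x07] = 52 3a 43 fc fc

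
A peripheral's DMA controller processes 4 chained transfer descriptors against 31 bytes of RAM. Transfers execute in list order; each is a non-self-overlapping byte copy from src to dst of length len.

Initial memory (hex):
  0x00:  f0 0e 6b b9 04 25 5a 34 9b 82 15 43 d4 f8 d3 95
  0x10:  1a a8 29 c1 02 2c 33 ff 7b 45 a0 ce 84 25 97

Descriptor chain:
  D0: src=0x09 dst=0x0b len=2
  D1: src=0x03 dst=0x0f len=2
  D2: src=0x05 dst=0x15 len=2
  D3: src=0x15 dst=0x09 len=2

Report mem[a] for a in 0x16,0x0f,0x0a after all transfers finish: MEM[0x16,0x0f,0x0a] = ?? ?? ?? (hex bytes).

#0 dst[0x0b+2] := {0x82,0x15}
#1 dst[0x0f+2] := {0xb9,0x04}
#2 dst[0x15+2] := {0x25,0x5a}
#3 dst[0x09+2] := {0x25,0x5a}
query mem[0x16]=0x5a, mem[0x0f]=0xb9, mem[0x0a]=0x5a

MEM[0x16,0x0f,0x0a] = 5a b9 5a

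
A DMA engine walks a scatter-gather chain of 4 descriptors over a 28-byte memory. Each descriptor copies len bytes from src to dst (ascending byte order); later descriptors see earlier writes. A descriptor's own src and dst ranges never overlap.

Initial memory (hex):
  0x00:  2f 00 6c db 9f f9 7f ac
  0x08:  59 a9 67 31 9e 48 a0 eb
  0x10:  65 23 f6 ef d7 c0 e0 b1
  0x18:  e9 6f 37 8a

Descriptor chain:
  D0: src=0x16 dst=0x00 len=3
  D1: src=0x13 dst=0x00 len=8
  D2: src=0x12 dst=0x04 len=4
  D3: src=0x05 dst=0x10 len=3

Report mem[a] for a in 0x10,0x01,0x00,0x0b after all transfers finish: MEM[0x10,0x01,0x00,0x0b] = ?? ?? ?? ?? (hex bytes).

MEM[0x10,0x01,0x00,0x0b] = ef d7 ef 31

  after D0: wrote 3B at 0x00 = e0b1e9
  after D1: wrote 8B at 0x00 = efd7c0e0b1e96f37
  after D2: wrote 4B at 0x04 = f6efd7c0
  after D3: wrote 3B at 0x10 = efd7c0
query mem[0x10]=0xef, mem[0x01]=0xd7, mem[0x00]=0xef, mem[0x0b]=0x31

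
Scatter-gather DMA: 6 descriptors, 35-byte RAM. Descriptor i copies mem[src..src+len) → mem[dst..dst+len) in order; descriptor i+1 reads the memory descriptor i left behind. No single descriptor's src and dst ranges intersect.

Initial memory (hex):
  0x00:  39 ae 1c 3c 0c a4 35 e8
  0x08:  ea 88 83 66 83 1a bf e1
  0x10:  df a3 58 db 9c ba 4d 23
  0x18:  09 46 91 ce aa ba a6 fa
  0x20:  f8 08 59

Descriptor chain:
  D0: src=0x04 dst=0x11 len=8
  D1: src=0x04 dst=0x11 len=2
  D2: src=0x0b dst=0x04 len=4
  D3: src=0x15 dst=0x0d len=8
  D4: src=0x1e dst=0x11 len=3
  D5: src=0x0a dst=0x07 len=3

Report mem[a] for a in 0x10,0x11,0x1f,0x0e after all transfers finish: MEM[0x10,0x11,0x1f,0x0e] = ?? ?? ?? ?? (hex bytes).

MEM[0x10,0x11,0x1f,0x0e] = 66 a6 fa 88

  after D0: wrote 8B at 0x11 = 0ca435e8ea888366
  after D1: wrote 2B at 0x11 = 0ca4
  after D2: wrote 4B at 0x04 = 66831abf
  after D3: wrote 8B at 0x0d = ea8883664691ceaa
  after D4: wrote 3B at 0x11 = a6faf8
  after D5: wrote 3B at 0x07 = 836683
query mem[0x10]=0x66, mem[0x11]=0xa6, mem[0x1f]=0xfa, mem[0x0e]=0x88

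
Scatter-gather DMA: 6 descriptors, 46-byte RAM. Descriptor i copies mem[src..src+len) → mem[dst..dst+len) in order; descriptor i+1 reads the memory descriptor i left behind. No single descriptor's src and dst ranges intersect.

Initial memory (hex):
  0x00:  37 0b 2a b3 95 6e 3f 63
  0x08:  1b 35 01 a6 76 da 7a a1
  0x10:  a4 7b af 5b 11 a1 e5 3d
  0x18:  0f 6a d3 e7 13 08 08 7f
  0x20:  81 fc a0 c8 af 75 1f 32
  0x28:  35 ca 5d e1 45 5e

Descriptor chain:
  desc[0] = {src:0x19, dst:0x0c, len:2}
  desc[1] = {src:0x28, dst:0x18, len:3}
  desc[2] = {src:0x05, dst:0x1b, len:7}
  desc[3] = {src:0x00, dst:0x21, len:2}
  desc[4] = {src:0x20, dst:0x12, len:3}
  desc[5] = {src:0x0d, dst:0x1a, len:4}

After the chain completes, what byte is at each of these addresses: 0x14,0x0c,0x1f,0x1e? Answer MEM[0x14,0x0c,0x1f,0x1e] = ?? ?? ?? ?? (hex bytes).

  after D0: wrote 2B at 0x0c = 6ad3
  after D1: wrote 3B at 0x18 = 35ca5d
  after D2: wrote 7B at 0x1b = 6e3f631b3501a6
  after D3: wrote 2B at 0x21 = 370b
  after D4: wrote 3B at 0x12 = 01370b
  after D5: wrote 4B at 0x1a = d37aa1a4
query mem[0x14]=0x0b, mem[0x0c]=0x6a, mem[0x1f]=0x35, mem[0x1e]=0x1b

MEM[0x14,0x0c,0x1f,0x1e] = 0b 6a 35 1b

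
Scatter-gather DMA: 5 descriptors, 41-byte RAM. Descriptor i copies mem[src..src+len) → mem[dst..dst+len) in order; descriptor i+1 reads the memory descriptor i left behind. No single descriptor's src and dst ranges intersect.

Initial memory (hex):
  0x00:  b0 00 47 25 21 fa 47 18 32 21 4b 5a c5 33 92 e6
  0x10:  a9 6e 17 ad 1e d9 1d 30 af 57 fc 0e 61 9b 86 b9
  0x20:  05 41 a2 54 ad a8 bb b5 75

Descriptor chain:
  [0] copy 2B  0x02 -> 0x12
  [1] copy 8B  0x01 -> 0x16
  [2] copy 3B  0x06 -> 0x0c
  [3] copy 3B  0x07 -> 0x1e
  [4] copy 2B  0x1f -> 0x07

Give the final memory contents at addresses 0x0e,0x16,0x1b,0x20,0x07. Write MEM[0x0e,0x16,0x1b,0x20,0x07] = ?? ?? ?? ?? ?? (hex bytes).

  after D0: wrote 2B at 0x12 = 4725
  after D1: wrote 8B at 0x16 = 00472521fa471832
  after D2: wrote 3B at 0x0c = 471832
  after D3: wrote 3B at 0x1e = 183221
  after D4: wrote 2B at 0x07 = 3221
query mem[0x0e]=0x32, mem[0x16]=0x00, mem[0x1b]=0x47, mem[0x20]=0x21, mem[0x07]=0x32

MEM[0x0e,0x16,0x1b,0x20,0x07] = 32 00 47 21 32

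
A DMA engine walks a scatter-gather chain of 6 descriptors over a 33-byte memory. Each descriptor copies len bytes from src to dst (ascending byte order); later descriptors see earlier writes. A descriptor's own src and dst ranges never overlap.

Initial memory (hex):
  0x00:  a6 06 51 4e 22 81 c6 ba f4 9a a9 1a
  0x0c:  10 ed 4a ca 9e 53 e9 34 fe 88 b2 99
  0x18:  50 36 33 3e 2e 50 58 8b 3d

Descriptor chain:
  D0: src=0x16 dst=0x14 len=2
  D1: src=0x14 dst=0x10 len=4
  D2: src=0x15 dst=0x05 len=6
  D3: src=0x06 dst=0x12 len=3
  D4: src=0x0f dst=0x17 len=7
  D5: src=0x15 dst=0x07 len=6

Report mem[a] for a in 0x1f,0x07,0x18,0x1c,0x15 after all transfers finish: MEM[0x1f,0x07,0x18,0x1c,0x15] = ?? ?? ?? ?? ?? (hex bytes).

MEM[0x1f,0x07,0x18,0x1c,0x15] = 8b 99 b2 50 99

  after D0: wrote 2B at 0x14 = b299
  after D1: wrote 4B at 0x10 = b299b299
  after D2: wrote 6B at 0x05 = 99b299503633
  after D3: wrote 3B at 0x12 = b29950
  after D4: wrote 7B at 0x17 = cab299b2995099
  after D5: wrote 6B at 0x07 = 99b2cab299b2
query mem[0x1f]=0x8b, mem[0x07]=0x99, mem[0x18]=0xb2, mem[0x1c]=0x50, mem[0x15]=0x99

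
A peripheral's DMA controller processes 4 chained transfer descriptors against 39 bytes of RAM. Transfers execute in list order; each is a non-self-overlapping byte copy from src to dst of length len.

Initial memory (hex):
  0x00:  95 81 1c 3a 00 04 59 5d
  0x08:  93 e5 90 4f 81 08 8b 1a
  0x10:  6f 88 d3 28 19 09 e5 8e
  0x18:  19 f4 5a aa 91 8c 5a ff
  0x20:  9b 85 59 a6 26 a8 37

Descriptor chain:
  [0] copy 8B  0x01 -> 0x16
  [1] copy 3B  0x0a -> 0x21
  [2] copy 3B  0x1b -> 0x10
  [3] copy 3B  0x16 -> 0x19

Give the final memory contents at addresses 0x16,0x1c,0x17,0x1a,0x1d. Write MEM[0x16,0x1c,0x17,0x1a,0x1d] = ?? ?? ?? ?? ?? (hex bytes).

#0 dst[0x16+8] := {0x81,0x1c,0x3a,0x00,0x04,0x59,0x5d,0x93}
#1 dst[0x21+3] := {0x90,0x4f,0x81}
#2 dst[0x10+3] := {0x59,0x5d,0x93}
#3 dst[0x19+3] := {0x81,0x1c,0x3a}
query mem[0x16]=0x81, mem[0x1c]=0x5d, mem[0x17]=0x1c, mem[0x1a]=0x1c, mem[0x1d]=0x93

MEM[0x16,0x1c,0x17,0x1a,0x1d] = 81 5d 1c 1c 93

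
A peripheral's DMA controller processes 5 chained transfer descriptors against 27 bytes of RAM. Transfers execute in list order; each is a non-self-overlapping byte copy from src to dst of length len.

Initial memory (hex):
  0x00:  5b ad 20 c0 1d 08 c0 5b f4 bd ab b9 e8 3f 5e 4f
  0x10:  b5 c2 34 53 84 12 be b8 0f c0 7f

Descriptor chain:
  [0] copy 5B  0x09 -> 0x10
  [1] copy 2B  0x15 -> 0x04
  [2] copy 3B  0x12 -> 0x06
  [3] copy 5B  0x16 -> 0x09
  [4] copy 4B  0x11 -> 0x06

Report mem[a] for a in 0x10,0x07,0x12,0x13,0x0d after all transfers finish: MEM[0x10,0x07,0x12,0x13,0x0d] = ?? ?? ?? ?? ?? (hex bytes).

[0] 0x09->0x10 len=5 : bd ab b9 e8 3f
[1] 0x15->0x04 len=2 : 12 be
[2] 0x12->0x06 len=3 : b9 e8 3f
[3] 0x16->0x09 len=5 : be b8 0f c0 7f
[4] 0x11->0x06 len=4 : ab b9 e8 3f
query mem[0x10]=0xbd, mem[0x07]=0xb9, mem[0x12]=0xb9, mem[0x13]=0xe8, mem[0x0d]=0x7f

MEM[0x10,0x07,0x12,0x13,0x0d] = bd b9 b9 e8 7f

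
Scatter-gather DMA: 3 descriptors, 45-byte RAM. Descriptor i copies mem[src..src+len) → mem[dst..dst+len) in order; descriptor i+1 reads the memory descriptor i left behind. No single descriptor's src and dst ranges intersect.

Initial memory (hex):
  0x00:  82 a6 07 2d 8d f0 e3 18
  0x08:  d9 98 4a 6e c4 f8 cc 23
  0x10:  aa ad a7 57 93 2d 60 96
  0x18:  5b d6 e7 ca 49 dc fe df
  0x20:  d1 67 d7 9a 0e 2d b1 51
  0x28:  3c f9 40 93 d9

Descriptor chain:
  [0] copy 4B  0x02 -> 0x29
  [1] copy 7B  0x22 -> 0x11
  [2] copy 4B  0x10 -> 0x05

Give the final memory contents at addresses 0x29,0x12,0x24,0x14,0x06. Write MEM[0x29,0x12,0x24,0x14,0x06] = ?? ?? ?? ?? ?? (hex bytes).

MEM[0x29,0x12,0x24,0x14,0x06] = 07 9a 0e 2d d7

D0: mem[0x29..0x2c] <- [07 2d 8d f0]
D1: mem[0x11..0x17] <- [d7 9a 0e 2d b1 51 3c]
D2: mem[0x05..0x08] <- [aa d7 9a 0e]
query mem[0x29]=0x07, mem[0x12]=0x9a, mem[0x24]=0x0e, mem[0x14]=0x2d, mem[0x06]=0xd7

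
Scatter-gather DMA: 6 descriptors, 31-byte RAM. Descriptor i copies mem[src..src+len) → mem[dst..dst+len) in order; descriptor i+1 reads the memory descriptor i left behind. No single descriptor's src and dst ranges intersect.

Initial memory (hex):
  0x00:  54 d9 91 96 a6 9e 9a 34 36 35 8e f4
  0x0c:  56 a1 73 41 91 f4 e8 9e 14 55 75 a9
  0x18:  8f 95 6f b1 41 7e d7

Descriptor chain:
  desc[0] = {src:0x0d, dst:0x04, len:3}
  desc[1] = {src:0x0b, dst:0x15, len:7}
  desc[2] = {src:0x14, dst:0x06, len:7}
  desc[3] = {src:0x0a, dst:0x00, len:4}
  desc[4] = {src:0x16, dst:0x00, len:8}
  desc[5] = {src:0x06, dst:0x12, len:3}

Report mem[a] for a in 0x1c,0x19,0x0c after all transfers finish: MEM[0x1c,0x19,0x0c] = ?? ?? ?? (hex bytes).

MEM[0x1c,0x19,0x0c] = 41 41 91

D0: mem[0x04..0x06] <- [a1 73 41]
D1: mem[0x15..0x1b] <- [f4 56 a1 73 41 91 f4]
D2: mem[0x06..0x0c] <- [14 f4 56 a1 73 41 91]
D3: mem[0x00..0x03] <- [73 41 91 a1]
D4: mem[0x00..0x07] <- [56 a1 73 41 91 f4 41 7e]
D5: mem[0x12..0x14] <- [41 7e 56]
query mem[0x1c]=0x41, mem[0x19]=0x41, mem[0x0c]=0x91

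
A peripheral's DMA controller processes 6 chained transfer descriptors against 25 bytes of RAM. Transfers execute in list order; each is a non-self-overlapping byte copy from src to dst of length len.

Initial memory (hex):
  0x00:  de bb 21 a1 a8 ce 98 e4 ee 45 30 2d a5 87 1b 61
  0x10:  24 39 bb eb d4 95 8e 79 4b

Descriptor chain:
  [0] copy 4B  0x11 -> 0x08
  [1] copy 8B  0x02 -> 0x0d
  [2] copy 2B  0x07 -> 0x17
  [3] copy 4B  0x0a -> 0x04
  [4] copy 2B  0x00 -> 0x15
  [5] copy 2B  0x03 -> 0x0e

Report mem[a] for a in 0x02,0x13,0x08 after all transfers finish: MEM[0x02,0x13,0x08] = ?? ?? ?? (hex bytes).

MEM[0x02,0x13,0x08] = 21 39 39

  after D0: wrote 4B at 0x08 = 39bbebd4
  after D1: wrote 8B at 0x0d = 21a1a8ce98e439bb
  after D2: wrote 2B at 0x17 = e439
  after D3: wrote 4B at 0x04 = ebd4a521
  after D4: wrote 2B at 0x15 = debb
  after D5: wrote 2B at 0x0e = a1eb
query mem[0x02]=0x21, mem[0x13]=0x39, mem[0x08]=0x39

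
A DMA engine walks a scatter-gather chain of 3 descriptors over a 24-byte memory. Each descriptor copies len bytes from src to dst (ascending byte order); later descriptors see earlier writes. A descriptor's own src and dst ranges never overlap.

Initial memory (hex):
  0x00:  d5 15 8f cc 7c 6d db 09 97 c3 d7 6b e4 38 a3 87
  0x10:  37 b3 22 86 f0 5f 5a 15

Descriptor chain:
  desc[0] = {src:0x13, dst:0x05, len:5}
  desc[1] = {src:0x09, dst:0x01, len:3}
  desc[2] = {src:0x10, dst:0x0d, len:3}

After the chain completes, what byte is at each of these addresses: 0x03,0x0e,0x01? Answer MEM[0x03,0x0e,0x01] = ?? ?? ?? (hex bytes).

MEM[0x03,0x0e,0x01] = 6b b3 15

  after D0: wrote 5B at 0x05 = 86f05f5a15
  after D1: wrote 3B at 0x01 = 15d76b
  after D2: wrote 3B at 0x0d = 37b322
query mem[0x03]=0x6b, mem[0x0e]=0xb3, mem[0x01]=0x15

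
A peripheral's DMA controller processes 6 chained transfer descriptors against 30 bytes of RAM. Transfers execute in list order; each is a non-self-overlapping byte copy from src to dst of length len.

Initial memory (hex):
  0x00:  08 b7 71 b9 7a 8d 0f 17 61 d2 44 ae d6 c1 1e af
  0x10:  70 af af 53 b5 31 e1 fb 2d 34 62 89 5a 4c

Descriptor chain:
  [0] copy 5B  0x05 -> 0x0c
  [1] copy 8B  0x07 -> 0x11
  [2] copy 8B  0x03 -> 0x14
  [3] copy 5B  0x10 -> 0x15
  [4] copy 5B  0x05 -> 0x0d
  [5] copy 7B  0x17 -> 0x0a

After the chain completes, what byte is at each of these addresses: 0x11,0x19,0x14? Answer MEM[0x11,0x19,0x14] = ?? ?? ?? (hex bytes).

MEM[0x11,0x19,0x14] = d2 b9 b9

D0: mem[0x0c..0x10] <- [8d 0f 17 61 d2]
D1: mem[0x11..0x18] <- [17 61 d2 44 ae 8d 0f 17]
D2: mem[0x14..0x1b] <- [b9 7a 8d 0f 17 61 d2 44]
D3: mem[0x15..0x19] <- [d2 17 61 d2 b9]
D4: mem[0x0d..0x11] <- [8d 0f 17 61 d2]
D5: mem[0x0a..0x10] <- [61 d2 b9 d2 44 5a 4c]
query mem[0x11]=0xd2, mem[0x19]=0xb9, mem[0x14]=0xb9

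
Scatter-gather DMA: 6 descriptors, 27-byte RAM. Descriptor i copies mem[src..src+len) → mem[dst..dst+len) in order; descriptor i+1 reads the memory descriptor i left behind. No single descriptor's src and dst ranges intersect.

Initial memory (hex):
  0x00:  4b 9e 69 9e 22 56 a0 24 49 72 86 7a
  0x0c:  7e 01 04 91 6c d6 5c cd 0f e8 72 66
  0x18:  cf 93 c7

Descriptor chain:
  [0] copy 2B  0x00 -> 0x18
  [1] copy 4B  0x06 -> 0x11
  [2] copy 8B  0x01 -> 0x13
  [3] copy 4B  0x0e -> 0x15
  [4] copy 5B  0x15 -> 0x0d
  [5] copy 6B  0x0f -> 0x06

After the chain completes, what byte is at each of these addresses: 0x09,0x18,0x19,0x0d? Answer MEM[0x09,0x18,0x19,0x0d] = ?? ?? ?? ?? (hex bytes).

MEM[0x09,0x18,0x19,0x0d] = 24 a0 24 04

#0 dst[0x18+2] := {0x4b,0x9e}
#1 dst[0x11+4] := {0xa0,0x24,0x49,0x72}
#2 dst[0x13+8] := {0x9e,0x69,0x9e,0x22,0x56,0xa0,0x24,0x49}
#3 dst[0x15+4] := {0x04,0x91,0x6c,0xa0}
#4 dst[0x0d+5] := {0x04,0x91,0x6c,0xa0,0x24}
#5 dst[0x06+6] := {0x6c,0xa0,0x24,0x24,0x9e,0x69}
query mem[0x09]=0x24, mem[0x18]=0xa0, mem[0x19]=0x24, mem[0x0d]=0x04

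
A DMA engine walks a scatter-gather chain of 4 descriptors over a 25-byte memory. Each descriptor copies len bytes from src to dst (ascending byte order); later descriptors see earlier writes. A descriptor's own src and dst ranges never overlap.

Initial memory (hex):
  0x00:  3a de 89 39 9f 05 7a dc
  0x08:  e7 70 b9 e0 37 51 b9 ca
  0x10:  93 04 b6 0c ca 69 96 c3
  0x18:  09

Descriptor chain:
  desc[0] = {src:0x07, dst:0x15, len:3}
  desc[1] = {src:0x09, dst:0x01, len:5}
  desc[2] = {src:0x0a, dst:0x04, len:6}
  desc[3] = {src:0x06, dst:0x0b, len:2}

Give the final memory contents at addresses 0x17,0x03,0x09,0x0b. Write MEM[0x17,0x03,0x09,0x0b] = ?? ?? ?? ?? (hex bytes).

MEM[0x17,0x03,0x09,0x0b] = 70 e0 ca 37

[0] 0x07->0x15 len=3 : dc e7 70
[1] 0x09->0x01 len=5 : 70 b9 e0 37 51
[2] 0x0a->0x04 len=6 : b9 e0 37 51 b9 ca
[3] 0x06->0x0b len=2 : 37 51
query mem[0x17]=0x70, mem[0x03]=0xe0, mem[0x09]=0xca, mem[0x0b]=0x37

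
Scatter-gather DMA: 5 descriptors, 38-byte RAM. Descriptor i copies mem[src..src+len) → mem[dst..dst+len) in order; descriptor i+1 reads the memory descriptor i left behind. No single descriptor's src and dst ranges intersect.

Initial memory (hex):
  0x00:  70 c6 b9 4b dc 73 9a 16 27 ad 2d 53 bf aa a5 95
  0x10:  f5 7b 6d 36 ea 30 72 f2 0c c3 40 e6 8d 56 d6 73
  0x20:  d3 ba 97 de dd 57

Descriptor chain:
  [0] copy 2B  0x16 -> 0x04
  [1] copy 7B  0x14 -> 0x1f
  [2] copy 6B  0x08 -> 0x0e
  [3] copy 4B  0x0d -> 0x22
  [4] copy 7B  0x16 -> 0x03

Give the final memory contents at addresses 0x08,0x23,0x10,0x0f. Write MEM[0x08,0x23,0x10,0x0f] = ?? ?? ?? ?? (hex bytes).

[0] 0x16->0x04 len=2 : 72 f2
[1] 0x14->0x1f len=7 : ea 30 72 f2 0c c3 40
[2] 0x08->0x0e len=6 : 27 ad 2d 53 bf aa
[3] 0x0d->0x22 len=4 : aa 27 ad 2d
[4] 0x16->0x03 len=7 : 72 f2 0c c3 40 e6 8d
query mem[0x08]=0xe6, mem[0x23]=0x27, mem[0x10]=0x2d, mem[0x0f]=0xad

MEM[0x08,0x23,0x10,0x0f] = e6 27 2d ad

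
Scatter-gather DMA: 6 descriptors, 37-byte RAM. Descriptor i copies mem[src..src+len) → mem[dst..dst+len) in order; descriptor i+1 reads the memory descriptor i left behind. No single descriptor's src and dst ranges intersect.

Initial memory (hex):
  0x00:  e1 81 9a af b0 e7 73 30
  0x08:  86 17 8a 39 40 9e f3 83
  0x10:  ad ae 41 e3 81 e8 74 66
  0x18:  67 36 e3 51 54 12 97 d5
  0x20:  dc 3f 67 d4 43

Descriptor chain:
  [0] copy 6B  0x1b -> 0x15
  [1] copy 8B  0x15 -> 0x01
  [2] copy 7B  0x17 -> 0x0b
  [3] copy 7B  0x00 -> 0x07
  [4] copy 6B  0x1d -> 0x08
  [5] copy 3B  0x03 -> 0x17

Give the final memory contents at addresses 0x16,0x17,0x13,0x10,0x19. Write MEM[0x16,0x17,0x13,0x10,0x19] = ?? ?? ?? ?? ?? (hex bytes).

MEM[0x16,0x17,0x13,0x10,0x19] = 54 12 e3 54 d5

D0: mem[0x15..0x1a] <- [51 54 12 97 d5 dc]
D1: mem[0x01..0x08] <- [51 54 12 97 d5 dc 51 54]
D2: mem[0x0b..0x11] <- [12 97 d5 dc 51 54 12]
D3: mem[0x07..0x0d] <- [e1 51 54 12 97 d5 dc]
D4: mem[0x08..0x0d] <- [12 97 d5 dc 3f 67]
D5: mem[0x17..0x19] <- [12 97 d5]
query mem[0x16]=0x54, mem[0x17]=0x12, mem[0x13]=0xe3, mem[0x10]=0x54, mem[0x19]=0xd5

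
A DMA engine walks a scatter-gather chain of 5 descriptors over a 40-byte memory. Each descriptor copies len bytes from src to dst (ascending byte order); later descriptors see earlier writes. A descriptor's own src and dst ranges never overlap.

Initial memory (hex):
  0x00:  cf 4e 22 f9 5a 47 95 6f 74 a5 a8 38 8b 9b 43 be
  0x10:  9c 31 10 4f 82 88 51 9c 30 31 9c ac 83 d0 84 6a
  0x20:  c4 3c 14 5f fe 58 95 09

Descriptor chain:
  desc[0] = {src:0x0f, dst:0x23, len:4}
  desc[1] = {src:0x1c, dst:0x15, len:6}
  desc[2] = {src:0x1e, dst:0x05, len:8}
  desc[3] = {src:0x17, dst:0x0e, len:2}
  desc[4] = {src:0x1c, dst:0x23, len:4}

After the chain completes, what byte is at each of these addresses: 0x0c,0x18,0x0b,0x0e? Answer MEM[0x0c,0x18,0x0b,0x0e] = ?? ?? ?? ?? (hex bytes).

MEM[0x0c,0x18,0x0b,0x0e] = 31 6a 9c 84

  after D0: wrote 4B at 0x23 = be9c3110
  after D1: wrote 6B at 0x15 = 83d0846ac43c
  after D2: wrote 8B at 0x05 = 846ac43c14be9c31
  after D3: wrote 2B at 0x0e = 846a
  after D4: wrote 4B at 0x23 = 83d0846a
query mem[0x0c]=0x31, mem[0x18]=0x6a, mem[0x0b]=0x9c, mem[0x0e]=0x84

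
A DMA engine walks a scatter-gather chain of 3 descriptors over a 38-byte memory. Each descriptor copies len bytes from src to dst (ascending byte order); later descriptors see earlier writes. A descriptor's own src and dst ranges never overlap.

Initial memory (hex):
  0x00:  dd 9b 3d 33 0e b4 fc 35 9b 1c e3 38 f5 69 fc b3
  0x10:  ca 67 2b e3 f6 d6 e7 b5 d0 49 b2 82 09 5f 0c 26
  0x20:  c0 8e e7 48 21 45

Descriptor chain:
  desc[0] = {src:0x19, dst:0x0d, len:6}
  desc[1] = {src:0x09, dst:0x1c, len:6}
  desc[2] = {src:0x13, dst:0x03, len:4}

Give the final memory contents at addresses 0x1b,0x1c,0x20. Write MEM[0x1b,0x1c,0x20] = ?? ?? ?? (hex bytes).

MEM[0x1b,0x1c,0x20] = 82 1c 49

#0 dst[0x0d+6] := {0x49,0xb2,0x82,0x09,0x5f,0x0c}
#1 dst[0x1c+6] := {0x1c,0xe3,0x38,0xf5,0x49,0xb2}
#2 dst[0x03+4] := {0xe3,0xf6,0xd6,0xe7}
query mem[0x1b]=0x82, mem[0x1c]=0x1c, mem[0x20]=0x49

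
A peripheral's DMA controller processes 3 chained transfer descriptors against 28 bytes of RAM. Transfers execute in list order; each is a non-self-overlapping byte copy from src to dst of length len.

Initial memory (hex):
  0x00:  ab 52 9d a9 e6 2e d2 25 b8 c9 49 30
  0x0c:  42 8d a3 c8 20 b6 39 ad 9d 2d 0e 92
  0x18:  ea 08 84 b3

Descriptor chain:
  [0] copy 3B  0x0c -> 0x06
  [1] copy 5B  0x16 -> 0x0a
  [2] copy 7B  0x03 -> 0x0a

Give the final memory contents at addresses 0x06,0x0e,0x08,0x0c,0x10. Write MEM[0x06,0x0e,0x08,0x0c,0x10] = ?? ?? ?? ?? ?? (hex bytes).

D0: mem[0x06..0x08] <- [42 8d a3]
D1: mem[0x0a..0x0e] <- [0e 92 ea 08 84]
D2: mem[0x0a..0x10] <- [a9 e6 2e 42 8d a3 c9]
query mem[0x06]=0x42, mem[0x0e]=0x8d, mem[0x08]=0xa3, mem[0x0c]=0x2e, mem[0x10]=0xc9

MEM[0x06,0x0e,0x08,0x0c,0x10] = 42 8d a3 2e c9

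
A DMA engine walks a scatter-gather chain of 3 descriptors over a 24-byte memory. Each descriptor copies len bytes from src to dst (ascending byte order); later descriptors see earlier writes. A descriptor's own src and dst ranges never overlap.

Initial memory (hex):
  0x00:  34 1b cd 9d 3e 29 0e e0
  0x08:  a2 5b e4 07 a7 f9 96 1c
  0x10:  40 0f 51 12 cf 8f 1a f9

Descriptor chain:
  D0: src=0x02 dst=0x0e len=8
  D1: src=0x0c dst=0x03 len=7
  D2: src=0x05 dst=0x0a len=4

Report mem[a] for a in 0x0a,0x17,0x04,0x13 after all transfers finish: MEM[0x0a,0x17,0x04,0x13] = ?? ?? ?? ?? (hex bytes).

MEM[0x0a,0x17,0x04,0x13] = cd f9 f9 e0

#0 dst[0x0e+8] := {0xcd,0x9d,0x3e,0x29,0x0e,0xe0,0xa2,0x5b}
#1 dst[0x03+7] := {0xa7,0xf9,0xcd,0x9d,0x3e,0x29,0x0e}
#2 dst[0x0a+4] := {0xcd,0x9d,0x3e,0x29}
query mem[0x0a]=0xcd, mem[0x17]=0xf9, mem[0x04]=0xf9, mem[0x13]=0xe0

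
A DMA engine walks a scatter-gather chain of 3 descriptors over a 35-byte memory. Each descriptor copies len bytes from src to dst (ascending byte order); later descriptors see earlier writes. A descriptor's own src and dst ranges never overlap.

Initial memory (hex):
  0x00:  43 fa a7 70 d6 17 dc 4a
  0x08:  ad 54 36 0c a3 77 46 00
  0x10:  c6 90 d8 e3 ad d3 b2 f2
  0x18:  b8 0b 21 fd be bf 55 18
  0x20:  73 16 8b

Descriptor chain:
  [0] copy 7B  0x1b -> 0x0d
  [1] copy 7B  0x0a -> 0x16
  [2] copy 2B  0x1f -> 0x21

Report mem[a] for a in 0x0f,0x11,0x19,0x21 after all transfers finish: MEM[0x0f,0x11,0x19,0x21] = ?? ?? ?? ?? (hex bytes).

MEM[0x0f,0x11,0x19,0x21] = bf 18 fd 18

#0 dst[0x0d+7] := {0xfd,0xbe,0xbf,0x55,0x18,0x73,0x16}
#1 dst[0x16+7] := {0x36,0x0c,0xa3,0xfd,0xbe,0xbf,0x55}
#2 dst[0x21+2] := {0x18,0x73}
query mem[0x0f]=0xbf, mem[0x11]=0x18, mem[0x19]=0xfd, mem[0x21]=0x18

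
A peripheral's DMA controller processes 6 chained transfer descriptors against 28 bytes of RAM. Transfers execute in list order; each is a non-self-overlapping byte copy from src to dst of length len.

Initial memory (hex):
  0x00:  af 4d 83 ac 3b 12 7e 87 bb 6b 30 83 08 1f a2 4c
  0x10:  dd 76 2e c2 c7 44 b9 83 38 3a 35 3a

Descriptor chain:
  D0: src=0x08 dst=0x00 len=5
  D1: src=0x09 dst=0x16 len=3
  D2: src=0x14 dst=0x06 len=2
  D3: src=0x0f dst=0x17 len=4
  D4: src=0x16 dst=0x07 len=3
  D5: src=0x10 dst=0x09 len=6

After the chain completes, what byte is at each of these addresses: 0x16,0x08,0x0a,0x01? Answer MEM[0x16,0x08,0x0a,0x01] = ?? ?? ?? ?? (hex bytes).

MEM[0x16,0x08,0x0a,0x01] = 6b 4c 76 6b

#0 dst[0x00+5] := {0xbb,0x6b,0x30,0x83,0x08}
#1 dst[0x16+3] := {0x6b,0x30,0x83}
#2 dst[0x06+2] := {0xc7,0x44}
#3 dst[0x17+4] := {0x4c,0xdd,0x76,0x2e}
#4 dst[0x07+3] := {0x6b,0x4c,0xdd}
#5 dst[0x09+6] := {0xdd,0x76,0x2e,0xc2,0xc7,0x44}
query mem[0x16]=0x6b, mem[0x08]=0x4c, mem[0x0a]=0x76, mem[0x01]=0x6b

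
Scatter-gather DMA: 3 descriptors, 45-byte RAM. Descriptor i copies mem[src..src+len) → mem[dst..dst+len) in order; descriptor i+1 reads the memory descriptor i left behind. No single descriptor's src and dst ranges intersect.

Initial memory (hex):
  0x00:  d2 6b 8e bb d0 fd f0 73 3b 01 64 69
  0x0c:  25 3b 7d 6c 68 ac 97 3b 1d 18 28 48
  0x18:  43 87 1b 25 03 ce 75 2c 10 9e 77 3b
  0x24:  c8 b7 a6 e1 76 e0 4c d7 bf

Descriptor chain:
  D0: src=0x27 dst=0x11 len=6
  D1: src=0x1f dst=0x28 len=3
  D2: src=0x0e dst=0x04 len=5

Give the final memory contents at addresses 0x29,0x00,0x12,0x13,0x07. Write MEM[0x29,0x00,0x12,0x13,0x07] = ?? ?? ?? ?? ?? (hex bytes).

  after D0: wrote 6B at 0x11 = e176e04cd7bf
  after D1: wrote 3B at 0x28 = 2c109e
  after D2: wrote 5B at 0x04 = 7d6c68e176
query mem[0x29]=0x10, mem[0x00]=0xd2, mem[0x12]=0x76, mem[0x13]=0xe0, mem[0x07]=0xe1

MEM[0x29,0x00,0x12,0x13,0x07] = 10 d2 76 e0 e1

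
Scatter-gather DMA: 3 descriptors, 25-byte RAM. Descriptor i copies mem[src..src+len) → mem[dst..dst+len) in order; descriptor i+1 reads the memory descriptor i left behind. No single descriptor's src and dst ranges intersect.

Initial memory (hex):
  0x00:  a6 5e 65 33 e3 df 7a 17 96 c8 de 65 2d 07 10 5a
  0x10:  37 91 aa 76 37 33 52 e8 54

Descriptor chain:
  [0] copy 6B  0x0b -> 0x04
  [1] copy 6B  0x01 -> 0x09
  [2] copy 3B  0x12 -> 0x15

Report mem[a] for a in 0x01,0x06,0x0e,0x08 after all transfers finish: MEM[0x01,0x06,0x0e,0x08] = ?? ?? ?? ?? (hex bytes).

MEM[0x01,0x06,0x0e,0x08] = 5e 07 07 5a

  after D0: wrote 6B at 0x04 = 652d07105a37
  after D1: wrote 6B at 0x09 = 5e6533652d07
  after D2: wrote 3B at 0x15 = aa7637
query mem[0x01]=0x5e, mem[0x06]=0x07, mem[0x0e]=0x07, mem[0x08]=0x5a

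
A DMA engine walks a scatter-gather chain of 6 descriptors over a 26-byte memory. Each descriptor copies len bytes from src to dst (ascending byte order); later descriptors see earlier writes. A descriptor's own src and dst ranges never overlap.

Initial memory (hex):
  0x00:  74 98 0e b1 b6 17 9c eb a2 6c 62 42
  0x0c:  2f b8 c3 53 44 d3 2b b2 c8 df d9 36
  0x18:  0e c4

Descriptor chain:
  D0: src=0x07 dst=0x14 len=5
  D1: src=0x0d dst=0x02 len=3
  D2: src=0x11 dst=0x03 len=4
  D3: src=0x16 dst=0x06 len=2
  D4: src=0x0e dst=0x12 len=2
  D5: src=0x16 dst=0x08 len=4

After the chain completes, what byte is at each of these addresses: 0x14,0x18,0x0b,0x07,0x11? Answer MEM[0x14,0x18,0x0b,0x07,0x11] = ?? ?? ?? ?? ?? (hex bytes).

  after D0: wrote 5B at 0x14 = eba26c6242
  after D1: wrote 3B at 0x02 = b8c353
  after D2: wrote 4B at 0x03 = d32bb2eb
  after D3: wrote 2B at 0x06 = 6c62
  after D4: wrote 2B at 0x12 = c353
  after D5: wrote 4B at 0x08 = 6c6242c4
query mem[0x14]=0xeb, mem[0x18]=0x42, mem[0x0b]=0xc4, mem[0x07]=0x62, mem[0x11]=0xd3

MEM[0x14,0x18,0x0b,0x07,0x11] = eb 42 c4 62 d3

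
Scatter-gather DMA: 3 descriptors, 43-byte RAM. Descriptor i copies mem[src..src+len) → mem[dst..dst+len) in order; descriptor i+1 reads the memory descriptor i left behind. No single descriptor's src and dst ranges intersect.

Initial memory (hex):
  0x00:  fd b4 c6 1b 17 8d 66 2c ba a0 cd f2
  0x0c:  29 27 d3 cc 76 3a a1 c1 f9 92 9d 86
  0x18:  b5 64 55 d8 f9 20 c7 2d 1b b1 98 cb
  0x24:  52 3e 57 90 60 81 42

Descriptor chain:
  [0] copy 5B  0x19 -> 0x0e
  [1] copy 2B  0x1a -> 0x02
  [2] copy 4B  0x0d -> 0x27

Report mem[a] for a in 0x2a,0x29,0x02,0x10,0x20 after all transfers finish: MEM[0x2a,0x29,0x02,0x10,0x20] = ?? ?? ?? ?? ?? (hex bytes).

[0] 0x19->0x0e len=5 : 64 55 d8 f9 20
[1] 0x1a->0x02 len=2 : 55 d8
[2] 0x0d->0x27 len=4 : 27 64 55 d8
query mem[0x2a]=0xd8, mem[0x29]=0x55, mem[0x02]=0x55, mem[0x10]=0xd8, mem[0x20]=0x1b

MEM[0x2a,0x29,0x02,0x10,0x20] = d8 55 55 d8 1b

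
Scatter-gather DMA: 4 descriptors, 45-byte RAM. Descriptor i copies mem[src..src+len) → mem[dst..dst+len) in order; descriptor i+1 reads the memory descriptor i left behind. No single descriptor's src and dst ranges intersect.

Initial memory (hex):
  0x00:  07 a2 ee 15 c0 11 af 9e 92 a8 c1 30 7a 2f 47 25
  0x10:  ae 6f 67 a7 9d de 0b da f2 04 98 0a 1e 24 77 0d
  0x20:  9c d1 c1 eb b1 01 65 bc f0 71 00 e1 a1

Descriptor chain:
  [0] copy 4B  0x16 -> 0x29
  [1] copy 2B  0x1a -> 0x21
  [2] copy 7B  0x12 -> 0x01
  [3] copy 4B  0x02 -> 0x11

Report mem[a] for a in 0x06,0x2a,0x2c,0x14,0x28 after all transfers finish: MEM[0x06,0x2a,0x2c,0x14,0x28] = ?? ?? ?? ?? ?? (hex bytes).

D0: mem[0x29..0x2c] <- [0b da f2 04]
D1: mem[0x21..0x22] <- [98 0a]
D2: mem[0x01..0x07] <- [67 a7 9d de 0b da f2]
D3: mem[0x11..0x14] <- [a7 9d de 0b]
query mem[0x06]=0xda, mem[0x2a]=0xda, mem[0x2c]=0x04, mem[0x14]=0x0b, mem[0x28]=0xf0

MEM[0x06,0x2a,0x2c,0x14,0x28] = da da 04 0b f0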